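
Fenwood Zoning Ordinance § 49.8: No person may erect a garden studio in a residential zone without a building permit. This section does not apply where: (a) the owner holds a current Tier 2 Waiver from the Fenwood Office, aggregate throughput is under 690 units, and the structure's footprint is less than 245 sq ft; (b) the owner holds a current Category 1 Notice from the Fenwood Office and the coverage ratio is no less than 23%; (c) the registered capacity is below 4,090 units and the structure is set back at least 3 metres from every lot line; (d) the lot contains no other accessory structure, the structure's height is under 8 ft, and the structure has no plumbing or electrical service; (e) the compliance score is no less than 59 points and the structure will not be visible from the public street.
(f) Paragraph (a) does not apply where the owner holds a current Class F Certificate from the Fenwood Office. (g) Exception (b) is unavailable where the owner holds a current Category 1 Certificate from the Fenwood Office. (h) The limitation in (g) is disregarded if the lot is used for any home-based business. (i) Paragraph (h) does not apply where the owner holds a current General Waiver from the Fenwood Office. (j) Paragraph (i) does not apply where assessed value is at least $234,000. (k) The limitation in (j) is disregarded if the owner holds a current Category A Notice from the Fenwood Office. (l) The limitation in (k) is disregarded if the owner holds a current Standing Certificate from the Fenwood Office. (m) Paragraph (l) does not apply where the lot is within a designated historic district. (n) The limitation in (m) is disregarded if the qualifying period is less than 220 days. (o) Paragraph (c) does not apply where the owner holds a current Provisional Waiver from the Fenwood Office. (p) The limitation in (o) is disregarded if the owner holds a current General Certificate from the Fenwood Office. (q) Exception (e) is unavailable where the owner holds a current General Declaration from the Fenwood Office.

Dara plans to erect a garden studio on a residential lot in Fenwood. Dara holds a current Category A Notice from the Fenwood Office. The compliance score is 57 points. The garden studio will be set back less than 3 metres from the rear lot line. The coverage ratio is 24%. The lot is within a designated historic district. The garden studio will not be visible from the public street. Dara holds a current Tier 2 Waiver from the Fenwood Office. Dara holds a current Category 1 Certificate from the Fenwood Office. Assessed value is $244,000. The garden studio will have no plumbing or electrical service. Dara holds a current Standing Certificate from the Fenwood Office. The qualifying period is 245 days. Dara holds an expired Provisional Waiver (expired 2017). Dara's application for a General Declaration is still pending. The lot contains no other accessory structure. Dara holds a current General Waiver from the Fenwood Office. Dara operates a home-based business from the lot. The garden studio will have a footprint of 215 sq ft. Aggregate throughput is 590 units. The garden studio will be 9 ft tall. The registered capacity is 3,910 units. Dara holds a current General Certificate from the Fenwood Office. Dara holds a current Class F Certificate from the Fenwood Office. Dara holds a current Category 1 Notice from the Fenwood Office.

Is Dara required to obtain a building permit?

Yes — Dara must obtain a building permit.

Exception (a): a current Tier 2 Waiver is held; aggregate throughput is 590 units, under the 690 units limit; the structure's footprint is 215 sq ft, less than the 245 sq ft limit — every condition holds. However, paragraph (f) must be considered: (f) applies — a current Class F Certificate is held. So (a) is unavailable.
Exception (b): a current Category 1 Notice is held; the coverage ratio is 24%, meeting the 23% threshold — every condition holds. However, paragraphs (g)–(n) must be considered: (g) operates against (b): a current Category 1 Certificate is held. (h) operates (a home-based business operates on the lot), but is itself disapplied by (i): (i) is triggered — a current General Waiver is held. (j) is triggered (assessed value is $244,000, meeting the $234,000 threshold), but is itself disapplied by (k): (k) operates against (j): a current Category A Notice is held. (l) would limit (k) — a current Standing Certificate is held — but (m) sets (l) aside: (m) operates against (l): the lot is in a historic district. (n) is inapplicable (the qualifying period is 245 days, not less than 220 days), so (m) stands. (b) is therefore removed.
Exception (c) fails — the rear setback is under 3 m.
Exception (d) does not apply: the structure's height is 9 ft, not under 8 ft.
Exception (e) fails — the compliance score is 57 points, short of 59 points.
No exception displaces § 49.8.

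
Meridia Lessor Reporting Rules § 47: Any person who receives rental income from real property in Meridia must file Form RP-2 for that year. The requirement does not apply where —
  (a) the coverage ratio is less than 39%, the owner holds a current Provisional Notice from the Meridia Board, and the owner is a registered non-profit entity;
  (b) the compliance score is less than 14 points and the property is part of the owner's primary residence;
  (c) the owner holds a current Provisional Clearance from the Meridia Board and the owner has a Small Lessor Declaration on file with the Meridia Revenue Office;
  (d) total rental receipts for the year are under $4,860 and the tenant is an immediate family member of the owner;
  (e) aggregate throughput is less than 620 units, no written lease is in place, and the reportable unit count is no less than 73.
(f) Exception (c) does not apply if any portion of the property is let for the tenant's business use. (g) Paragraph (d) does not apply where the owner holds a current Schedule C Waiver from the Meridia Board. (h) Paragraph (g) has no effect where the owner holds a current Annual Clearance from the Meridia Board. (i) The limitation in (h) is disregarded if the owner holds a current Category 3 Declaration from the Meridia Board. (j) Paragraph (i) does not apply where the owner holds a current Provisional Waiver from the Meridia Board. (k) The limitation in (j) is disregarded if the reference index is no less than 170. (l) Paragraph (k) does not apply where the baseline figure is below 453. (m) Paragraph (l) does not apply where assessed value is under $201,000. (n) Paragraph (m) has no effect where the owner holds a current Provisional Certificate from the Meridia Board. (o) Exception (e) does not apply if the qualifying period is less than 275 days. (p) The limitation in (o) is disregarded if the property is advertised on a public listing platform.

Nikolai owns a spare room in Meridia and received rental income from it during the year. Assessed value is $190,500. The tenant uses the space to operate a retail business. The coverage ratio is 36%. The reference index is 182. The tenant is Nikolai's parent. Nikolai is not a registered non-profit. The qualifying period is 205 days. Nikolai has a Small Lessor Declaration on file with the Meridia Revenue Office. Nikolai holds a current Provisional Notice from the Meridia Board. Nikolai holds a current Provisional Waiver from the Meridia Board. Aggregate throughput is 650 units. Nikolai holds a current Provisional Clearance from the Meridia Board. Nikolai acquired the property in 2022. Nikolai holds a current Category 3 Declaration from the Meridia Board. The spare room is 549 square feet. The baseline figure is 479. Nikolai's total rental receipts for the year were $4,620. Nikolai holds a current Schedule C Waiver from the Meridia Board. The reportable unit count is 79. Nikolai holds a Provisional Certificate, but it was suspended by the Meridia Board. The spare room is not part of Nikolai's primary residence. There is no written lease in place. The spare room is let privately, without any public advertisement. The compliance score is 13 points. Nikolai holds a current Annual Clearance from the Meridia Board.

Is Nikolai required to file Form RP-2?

Exception (a) requires that the owner is a registered non-profit entity; but Nikolai is not a registered non-profit, so (a) is unavailable.
Exception (b) requires that the property is part of the owner's primary residence; but the spare room is not part of the primary residence, so (b) is unavailable.
Exception (c): a current Provisional Clearance is held; a Small Lessor Declaration is on file — every condition holds. However, paragraph (f) must be considered: (f) operates against (c): the space is let for business use. Exception (c) does not apply.
All of (d)'s requirements are met (total rental receipts for the year are $4,620, under the $4,860 limit; the tenant is an immediate family member). However, paragraphs (g)–(n) must be considered: (g) operates against (d): a current Schedule C Waiver is held. (h) would limit (g) — a current Annual Clearance is held — but (i) sets (h) aside: (i) applies — a current Category 3 Declaration is held. (j) operates (a current Provisional Waiver is held), but is displaced by (k): (k) operates against (j): the reference index is 182, meeting the 170 threshold. (l), which would lift (k), does not operate here — the baseline figure is 479, not below 453. (d) is therefore removed.
Exception (e) does not apply: aggregate throughput is 650 units, not less than 620 units.
No exception is made out. Nikolai falls within the general rule.

Yes — Nikolai must file Form RP-2.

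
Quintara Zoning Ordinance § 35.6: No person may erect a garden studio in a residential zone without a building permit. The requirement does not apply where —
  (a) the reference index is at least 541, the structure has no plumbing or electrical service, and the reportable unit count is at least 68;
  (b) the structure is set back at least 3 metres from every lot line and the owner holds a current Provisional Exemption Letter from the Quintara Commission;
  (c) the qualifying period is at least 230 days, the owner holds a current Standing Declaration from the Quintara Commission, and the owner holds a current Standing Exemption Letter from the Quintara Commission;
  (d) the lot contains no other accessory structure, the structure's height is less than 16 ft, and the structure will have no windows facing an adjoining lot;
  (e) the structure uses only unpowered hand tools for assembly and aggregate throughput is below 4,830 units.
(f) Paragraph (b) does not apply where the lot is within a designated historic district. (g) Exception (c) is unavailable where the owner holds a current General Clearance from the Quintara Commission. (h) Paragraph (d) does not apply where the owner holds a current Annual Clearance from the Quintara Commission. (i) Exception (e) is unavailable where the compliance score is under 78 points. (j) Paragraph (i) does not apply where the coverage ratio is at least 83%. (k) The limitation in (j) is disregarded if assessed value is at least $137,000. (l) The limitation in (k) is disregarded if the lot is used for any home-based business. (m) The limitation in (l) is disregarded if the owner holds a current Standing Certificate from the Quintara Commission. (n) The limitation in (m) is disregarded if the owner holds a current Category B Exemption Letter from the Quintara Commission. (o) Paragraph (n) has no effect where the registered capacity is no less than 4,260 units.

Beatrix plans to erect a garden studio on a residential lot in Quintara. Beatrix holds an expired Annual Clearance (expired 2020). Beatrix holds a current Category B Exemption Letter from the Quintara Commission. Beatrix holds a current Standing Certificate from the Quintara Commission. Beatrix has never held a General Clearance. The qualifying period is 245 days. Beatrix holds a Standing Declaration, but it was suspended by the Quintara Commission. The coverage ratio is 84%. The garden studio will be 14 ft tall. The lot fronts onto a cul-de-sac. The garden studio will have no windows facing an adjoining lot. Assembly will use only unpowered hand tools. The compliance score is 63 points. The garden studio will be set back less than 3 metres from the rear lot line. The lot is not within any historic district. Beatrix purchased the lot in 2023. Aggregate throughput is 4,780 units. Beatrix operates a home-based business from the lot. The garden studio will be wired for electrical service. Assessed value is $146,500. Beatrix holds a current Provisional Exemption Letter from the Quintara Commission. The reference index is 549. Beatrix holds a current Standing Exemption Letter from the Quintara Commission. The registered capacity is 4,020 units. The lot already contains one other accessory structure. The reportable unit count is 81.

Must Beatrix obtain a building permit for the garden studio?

No — exception (e) applies; Beatrix does not need a building permit.

Exception (a) does not apply: electrical service is planned.
Exception (b) requires that the structure is set back at least 3 metres from every lot line; but the rear setback is under 3 m, so (b) is unavailable.
Exception (c) requires that the owner holds a current Standing Declaration from the Quintara Commission; but there is no Standing Declaration in force, so (c) is unavailable.
Exception (d) does not apply: the lot already has another accessory structure.
Exception (e): assembly uses only hand tools; aggregate throughput is 4,780 units, below the 4,830 units limit — every condition holds. Applying paragraphs (i)–(o): (i) is engaged (the compliance score is 63 points, under the 78 points limit), but is overridden by (j): (j) applies — the coverage ratio is 84%, meeting the 83% threshold. (k) would limit (j) — assessed value is $146,500, meeting the $137,000 threshold — but (l) sets (k) aside: (l) is triggered — a home-based business operates on the lot. (m) applies (a current Standing Certificate is held), but is overridden by (n): (n) operates against (m): a current Category B Exemption Letter is held. (o), which would lift (n), is inapplicable — the registered capacity is 4,020 units, short of 4,260 units. (e) remains available.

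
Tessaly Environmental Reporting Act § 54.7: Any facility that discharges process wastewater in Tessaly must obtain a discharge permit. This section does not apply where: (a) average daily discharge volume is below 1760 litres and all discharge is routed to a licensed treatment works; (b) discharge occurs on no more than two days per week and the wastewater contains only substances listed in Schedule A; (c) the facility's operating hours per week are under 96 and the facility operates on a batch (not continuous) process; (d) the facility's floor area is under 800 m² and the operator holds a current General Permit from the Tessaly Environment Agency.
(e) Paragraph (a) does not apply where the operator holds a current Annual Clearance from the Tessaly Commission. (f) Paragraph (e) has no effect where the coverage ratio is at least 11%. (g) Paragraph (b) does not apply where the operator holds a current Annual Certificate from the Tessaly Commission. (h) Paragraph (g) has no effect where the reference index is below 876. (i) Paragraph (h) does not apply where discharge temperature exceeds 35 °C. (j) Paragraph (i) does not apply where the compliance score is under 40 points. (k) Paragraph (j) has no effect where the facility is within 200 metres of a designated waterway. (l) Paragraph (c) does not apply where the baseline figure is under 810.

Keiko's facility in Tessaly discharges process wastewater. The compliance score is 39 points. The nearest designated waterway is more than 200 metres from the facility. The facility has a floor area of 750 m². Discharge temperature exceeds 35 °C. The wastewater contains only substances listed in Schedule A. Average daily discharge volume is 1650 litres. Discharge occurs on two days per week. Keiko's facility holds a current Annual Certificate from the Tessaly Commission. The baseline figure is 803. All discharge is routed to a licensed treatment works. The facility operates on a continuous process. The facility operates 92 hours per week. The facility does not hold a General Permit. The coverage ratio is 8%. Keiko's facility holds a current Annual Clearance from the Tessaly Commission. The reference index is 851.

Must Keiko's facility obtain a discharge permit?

Exception (a) is satisfied on its face — average daily discharge volume is 1650 litres, below the 1760 litres limit; discharge is routed to a licensed treatment works. Turning to paragraphs (e)–(f): (e) operates against (a): a current Annual Clearance is held. (f) is not engaged (the coverage ratio is 8%, short of 11%), so (e) stands. Exception (a) does not apply.
Exception (b): discharge occurs on no more than two days per week; the wastewater is Schedule-A-only — every condition holds. Considering the limiting provisions: (g) would limit (b) — a current Annual Certificate is held — but (h) sets (g) aside: (h) operates against (g): the reference index is 851, below the 876 limit. (i) is triggered (discharge temperature exceeds 35 °C), but is set aside by (j): (j) operates against (i): the compliance score is 39 points, under the 40 points limit. (k), which would lift (j), is not triggered — the facility is more than 200 m from any designated waterway. So (b) applies.
Exception (c) does not apply: the facility operates on a continuous process.
Exception (d) requires that the operator holds a current General Permit from the Tessaly Environment Agency; but no General Permit is held, so (d) is unavailable.

No — exception (b) applies; Keiko's facility is not required to obtain a discharge permit.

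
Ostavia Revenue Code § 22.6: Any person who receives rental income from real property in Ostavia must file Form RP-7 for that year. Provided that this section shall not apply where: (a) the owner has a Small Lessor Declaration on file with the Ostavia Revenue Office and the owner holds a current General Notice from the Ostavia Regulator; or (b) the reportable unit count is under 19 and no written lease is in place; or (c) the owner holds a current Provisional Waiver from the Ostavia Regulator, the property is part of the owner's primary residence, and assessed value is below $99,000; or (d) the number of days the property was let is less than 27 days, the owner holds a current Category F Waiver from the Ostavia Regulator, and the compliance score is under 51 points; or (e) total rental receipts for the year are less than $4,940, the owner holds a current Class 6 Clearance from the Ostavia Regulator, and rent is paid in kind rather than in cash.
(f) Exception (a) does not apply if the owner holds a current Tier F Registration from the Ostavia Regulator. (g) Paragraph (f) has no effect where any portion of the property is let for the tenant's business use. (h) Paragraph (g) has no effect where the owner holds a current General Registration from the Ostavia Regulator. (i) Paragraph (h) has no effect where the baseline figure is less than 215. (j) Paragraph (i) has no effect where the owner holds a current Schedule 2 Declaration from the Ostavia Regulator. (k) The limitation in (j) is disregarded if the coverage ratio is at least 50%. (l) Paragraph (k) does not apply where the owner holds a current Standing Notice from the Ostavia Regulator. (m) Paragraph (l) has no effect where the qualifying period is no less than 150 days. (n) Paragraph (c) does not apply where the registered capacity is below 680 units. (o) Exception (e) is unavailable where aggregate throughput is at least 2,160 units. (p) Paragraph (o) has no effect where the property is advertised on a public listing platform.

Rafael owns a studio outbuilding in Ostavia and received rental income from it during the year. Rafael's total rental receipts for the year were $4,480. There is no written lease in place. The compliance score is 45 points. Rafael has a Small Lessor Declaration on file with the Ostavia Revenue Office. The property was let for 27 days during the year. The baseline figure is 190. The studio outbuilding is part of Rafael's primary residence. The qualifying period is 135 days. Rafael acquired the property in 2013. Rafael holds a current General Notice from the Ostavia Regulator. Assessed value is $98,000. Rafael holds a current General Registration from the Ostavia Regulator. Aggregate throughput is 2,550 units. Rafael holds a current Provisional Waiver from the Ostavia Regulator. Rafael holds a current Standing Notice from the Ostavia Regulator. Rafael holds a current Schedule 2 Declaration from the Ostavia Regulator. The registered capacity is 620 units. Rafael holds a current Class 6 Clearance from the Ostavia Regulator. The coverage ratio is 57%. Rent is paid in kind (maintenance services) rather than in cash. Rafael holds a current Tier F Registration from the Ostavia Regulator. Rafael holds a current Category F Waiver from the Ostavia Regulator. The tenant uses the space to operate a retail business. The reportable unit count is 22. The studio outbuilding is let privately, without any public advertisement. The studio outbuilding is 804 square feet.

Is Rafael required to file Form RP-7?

Exception (a)'s conditions are all satisfied: a Small Lessor Declaration is on file; a current General Notice is held. However, paragraphs (f)–(m) must be considered: (f) operates against (a): a current Tier F Registration is held. (g) is triggered (the space is let for business use), but is itself disapplied by (h): (h) operates against (g): a current General Registration is held. (i) would limit (h) — the baseline figure is 190, less than the 215 limit — but (j) sets (i) aside: (j) operates against (i): a current Schedule 2 Declaration is held. (k) is triggered (the coverage ratio is 57%, meeting the 50% threshold), but is displaced by (l): (l) applies — a current Standing Notice is held. (m), which would lift (l), is inapplicable — the qualifying period is 135 days, short of 150 days. So (a) is unavailable.
Exception (b) does not apply: the reportable unit count is 22, not under 19.
Exception (c)'s conditions are all satisfied: a current Provisional Waiver is held; the studio outbuilding is part of the primary residence; assessed value is $98,000, below the $99,000 limit. However, paragraph (n) must be considered: (n) operates — the registered capacity is 620 units, below the 680 units limit. Exception (c) does not apply.
Exception (d) fails — the number of days the property was let is 27 days, not less than 27 days.
Exception (e) is satisfied on its face — total rental receipts for the year are $4,480, less than the $4,940 limit; a current Class 6 Clearance is held; rent is paid in kind. Turning to paragraphs (o)–(p): (o) is engaged — aggregate throughput is 2,550 units, meeting the 2,160 units threshold. (p), which would lift (o), is not triggered — the property is let privately without advertisement. (e) is therefore removed.
No exception applies. The general rule governs.

Yes — Rafael must file Form RP-7.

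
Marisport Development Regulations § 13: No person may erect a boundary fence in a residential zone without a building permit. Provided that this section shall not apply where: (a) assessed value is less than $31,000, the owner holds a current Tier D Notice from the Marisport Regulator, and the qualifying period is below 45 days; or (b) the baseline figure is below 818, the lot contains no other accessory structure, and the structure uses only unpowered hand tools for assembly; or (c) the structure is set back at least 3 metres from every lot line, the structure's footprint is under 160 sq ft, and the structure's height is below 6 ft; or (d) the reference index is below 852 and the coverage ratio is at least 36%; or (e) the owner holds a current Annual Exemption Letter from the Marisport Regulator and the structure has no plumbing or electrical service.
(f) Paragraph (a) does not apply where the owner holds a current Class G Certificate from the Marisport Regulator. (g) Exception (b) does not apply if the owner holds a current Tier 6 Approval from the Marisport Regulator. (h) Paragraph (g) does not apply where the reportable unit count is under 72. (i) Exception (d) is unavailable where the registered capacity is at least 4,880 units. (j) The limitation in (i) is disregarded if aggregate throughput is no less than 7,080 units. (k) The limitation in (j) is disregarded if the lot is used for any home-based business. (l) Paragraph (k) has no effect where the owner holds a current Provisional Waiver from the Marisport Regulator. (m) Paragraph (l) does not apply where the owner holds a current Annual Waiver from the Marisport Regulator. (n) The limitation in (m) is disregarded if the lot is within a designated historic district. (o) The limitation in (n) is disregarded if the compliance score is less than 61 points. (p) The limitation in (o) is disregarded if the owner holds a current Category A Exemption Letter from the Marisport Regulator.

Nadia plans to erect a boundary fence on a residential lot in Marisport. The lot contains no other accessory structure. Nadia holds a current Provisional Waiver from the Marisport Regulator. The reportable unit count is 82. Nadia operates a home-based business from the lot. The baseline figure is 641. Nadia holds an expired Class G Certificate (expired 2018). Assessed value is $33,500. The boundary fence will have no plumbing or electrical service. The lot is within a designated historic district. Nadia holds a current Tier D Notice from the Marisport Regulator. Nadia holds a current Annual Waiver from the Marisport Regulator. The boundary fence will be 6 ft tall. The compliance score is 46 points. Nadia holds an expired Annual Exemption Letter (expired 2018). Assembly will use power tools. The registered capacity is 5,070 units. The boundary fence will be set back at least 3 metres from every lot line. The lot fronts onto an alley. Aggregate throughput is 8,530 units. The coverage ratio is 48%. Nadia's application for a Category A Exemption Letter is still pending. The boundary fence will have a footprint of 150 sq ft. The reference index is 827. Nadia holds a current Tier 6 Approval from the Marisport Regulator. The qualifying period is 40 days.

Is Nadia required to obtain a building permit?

Exception (a) requires that assessed value is less than $31,000; but assessed value is $33,500, not less than $31,000, so (a) is unavailable.
Exception (b) requires that the structure uses only unpowered hand tools for assembly; but assembly uses power tools, so (b) is unavailable.
Exception (c) requires that the structure's height is below 6 ft; but the structure's height is 6 ft, not below 6 ft, so (c) is unavailable.
Exception (d) is satisfied on its face — the reference index is 827, below the 852 limit; the coverage ratio is 48%, meeting the 36% threshold. But: (i) applies — the registered capacity is 5,070 units, meeting the 4,880 units threshold. (j) would limit (i) — aggregate throughput is 8,530 units, meeting the 7,080 units threshold — but (k) sets (j) aside: (k) applies — a home-based business operates on the lot. (l) would limit (k) — a current Provisional Waiver is held — but (m) sets (l) aside: (m) operates against (l): a current Annual Waiver is held. (n) is engaged (the lot is in a historic district), but is overridden by (o): (o) is triggered — the compliance score is 46 points, less than the 61 points limit. (p), which would lift (o), does not operate here — the Category A Exemption Letter is not current. (d) is therefore removed.
Exception (e) fails — there is no Annual Exemption Letter in force.
No exception applies. The general rule governs.

Yes — Nadia must obtain a building permit.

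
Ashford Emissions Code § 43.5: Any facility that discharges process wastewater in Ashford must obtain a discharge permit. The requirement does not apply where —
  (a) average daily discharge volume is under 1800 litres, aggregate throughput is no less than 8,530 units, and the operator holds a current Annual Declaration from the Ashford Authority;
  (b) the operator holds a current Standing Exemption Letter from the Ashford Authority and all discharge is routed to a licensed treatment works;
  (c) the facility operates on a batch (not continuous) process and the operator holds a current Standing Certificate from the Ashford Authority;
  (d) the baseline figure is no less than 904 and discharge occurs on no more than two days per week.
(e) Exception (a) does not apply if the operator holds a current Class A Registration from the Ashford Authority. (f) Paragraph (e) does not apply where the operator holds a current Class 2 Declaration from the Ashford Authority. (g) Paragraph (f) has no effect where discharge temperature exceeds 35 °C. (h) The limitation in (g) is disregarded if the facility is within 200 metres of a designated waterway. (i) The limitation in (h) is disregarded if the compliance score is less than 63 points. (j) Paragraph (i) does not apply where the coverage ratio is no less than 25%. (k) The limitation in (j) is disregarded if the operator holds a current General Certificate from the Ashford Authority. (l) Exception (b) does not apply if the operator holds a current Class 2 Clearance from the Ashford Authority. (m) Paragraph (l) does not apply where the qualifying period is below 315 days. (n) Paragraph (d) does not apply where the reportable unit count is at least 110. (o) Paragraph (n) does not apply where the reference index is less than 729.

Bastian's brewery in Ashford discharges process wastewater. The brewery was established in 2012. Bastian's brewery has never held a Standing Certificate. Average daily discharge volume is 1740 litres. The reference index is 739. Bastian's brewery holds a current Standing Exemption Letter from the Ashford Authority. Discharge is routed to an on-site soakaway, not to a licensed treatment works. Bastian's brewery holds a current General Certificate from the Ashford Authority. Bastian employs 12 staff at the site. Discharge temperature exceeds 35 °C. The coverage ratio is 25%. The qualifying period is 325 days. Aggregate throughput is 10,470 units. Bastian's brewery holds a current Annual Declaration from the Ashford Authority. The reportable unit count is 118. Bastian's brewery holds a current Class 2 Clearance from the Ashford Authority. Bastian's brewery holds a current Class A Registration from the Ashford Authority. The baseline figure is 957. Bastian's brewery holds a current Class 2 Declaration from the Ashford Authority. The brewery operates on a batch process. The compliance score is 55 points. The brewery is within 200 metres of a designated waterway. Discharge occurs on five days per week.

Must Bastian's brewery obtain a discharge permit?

Yes — Bastian's brewery must obtain a discharge permit.

Exception (a)'s conditions are all satisfied: average daily discharge volume is 1740 litres, under the 1800 litres limit; aggregate throughput is 10,470 units, meeting the 8,530 units threshold; a current Annual Declaration is held. However, paragraphs (e)–(k) must be considered: (e) is triggered — a current Class A Registration is held. (f) would limit (e) — a current Class 2 Declaration is held — but (g) sets (f) aside: (g) operates against (f): discharge temperature exceeds 35 °C. (h) operates (the brewery is within 200 m of a designated waterway), but is itself disapplied by (i): (i) operates — the compliance score is 55 points, less than the 63 points limit. (j) is engaged (the coverage ratio is 25%, meeting the 25% threshold), but is displaced by (k): (k) operates against (j): a current General Certificate is held. So (a) is unavailable.
Exception (b) requires that all discharge is routed to a licensed treatment works; but discharge is not routed to a licensed treatment works, so (b) is unavailable.
Exception (c) requires that the operator holds a current Standing Certificate from the Ashford Authority; but no current Standing Certificate is held, so (c) is unavailable.
Exception (d) fails — discharge occurs on five days per week.
Every exception is unavailable, so the rule governs.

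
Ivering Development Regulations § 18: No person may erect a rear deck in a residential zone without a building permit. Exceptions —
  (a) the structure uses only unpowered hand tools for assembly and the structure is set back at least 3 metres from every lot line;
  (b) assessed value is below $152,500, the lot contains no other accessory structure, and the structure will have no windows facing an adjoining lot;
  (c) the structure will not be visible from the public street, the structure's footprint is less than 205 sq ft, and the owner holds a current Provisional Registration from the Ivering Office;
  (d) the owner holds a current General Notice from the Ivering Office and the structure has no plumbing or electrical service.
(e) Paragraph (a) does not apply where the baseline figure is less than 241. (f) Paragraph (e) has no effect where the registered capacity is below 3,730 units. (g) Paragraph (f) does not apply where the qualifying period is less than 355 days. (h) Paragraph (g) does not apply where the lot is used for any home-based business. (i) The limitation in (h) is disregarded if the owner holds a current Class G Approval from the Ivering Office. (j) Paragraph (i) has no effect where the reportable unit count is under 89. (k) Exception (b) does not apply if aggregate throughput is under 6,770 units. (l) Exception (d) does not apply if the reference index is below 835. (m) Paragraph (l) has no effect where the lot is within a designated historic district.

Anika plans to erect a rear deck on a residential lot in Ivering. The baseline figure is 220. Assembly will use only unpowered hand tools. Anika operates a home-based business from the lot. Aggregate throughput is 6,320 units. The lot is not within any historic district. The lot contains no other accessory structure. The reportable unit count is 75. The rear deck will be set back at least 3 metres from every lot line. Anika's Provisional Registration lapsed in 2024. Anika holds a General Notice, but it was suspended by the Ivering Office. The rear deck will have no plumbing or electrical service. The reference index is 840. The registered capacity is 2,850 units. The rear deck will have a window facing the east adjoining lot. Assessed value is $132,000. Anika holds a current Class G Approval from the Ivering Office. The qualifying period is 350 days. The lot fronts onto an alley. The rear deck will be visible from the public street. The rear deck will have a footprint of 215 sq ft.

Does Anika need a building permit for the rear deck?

Exception (a)'s conditions are all satisfied: assembly uses only hand tools; the setback is at least 3 m on every side. Considering the limiting provisions: (e) operates (the baseline figure is 220, less than the 241 limit), but is overridden by (f): (f) is engaged — the registered capacity is 2,850 units, below the 3,730 units limit. (g) would limit (f) — the qualifying period is 350 days, less than the 355 days limit — but (h) sets (g) aside: (h) operates — a home-based business operates on the lot. (i) would limit (h) — a current Class G Approval is held — but (j) sets (i) aside: (j) operates against (i): the reportable unit count is 75, under the 89 limit. Exception (a) stands.
Exception (b) does not apply: a window faces an adjoining lot.
Exception (c) requires that the structure will not be visible from the public street; but the structure will be visible from the street, so (c) is unavailable.
Exception (d) does not apply: there is no General Notice in force.

No — exception (a) applies; Anika does not need a building permit.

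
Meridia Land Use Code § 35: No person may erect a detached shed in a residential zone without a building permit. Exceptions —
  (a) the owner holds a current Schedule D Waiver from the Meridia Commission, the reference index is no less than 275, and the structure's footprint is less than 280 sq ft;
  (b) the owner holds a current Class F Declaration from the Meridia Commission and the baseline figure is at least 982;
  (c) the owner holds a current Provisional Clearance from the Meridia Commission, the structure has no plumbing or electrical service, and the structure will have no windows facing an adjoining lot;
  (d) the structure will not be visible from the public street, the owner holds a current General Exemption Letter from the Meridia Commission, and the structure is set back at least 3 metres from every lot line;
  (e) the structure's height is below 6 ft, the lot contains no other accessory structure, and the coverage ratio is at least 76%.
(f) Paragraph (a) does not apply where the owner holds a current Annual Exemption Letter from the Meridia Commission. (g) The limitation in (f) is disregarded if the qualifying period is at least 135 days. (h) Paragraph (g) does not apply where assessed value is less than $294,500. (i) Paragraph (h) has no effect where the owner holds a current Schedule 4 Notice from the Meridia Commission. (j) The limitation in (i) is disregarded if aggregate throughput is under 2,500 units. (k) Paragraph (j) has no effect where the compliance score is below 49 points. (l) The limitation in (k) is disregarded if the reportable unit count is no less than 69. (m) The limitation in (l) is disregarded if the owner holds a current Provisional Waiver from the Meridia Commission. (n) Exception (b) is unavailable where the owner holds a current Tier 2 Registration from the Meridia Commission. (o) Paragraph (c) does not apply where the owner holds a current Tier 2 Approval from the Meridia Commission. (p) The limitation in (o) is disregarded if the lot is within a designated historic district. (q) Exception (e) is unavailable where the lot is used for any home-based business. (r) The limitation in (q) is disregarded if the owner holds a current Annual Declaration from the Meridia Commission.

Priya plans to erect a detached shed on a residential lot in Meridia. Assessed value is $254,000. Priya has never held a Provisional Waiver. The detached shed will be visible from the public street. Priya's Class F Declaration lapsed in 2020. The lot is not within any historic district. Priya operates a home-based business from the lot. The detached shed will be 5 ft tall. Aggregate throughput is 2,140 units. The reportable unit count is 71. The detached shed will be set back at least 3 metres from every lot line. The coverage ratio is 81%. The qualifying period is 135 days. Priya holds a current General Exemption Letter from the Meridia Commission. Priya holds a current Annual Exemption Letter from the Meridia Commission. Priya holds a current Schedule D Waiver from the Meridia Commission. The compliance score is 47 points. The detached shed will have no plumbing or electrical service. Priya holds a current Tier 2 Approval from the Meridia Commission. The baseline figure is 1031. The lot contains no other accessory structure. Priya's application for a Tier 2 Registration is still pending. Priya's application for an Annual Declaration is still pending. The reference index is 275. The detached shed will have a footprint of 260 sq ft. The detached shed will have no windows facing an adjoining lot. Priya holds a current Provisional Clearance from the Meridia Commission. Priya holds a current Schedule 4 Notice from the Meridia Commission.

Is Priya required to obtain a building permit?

Yes — Priya must obtain a building permit.

Exception (a): a current Schedule D Waiver is held; the reference index is 275, meeting the 275 threshold; the structure's footprint is 260 sq ft, less than the 280 sq ft limit — every condition holds. However, paragraphs (f)–(m) must be considered: (f) is engaged — a current Annual Exemption Letter is held. (g) applies (the qualifying period is 135 days, meeting the 135 days threshold), but is overridden by (h): (h) is triggered — assessed value is $254,000, less than the $294,500 limit. (i) would limit (h) — a current Schedule 4 Notice is held — but (j) sets (i) aside: (j) operates against (i): aggregate throughput is 2,140 units, under the 2,500 units limit. (k) would limit (j) — the compliance score is 47 points, below the 49 points limit — but (l) sets (k) aside: (l) operates against (k): the reportable unit count is 71, meeting the 69 threshold. (m), which would lift (l), is not engaged — no current Provisional Waiver is held. Exception (a) does not apply.
Exception (b) fails — the Class F Declaration is not current.
Exception (c)'s conditions are all satisfied: a current Provisional Clearance is held; there is no plumbing or electrical service; no windows face an adjoining lot. But applying paragraphs (o)–(p): (o) operates against (c): a current Tier 2 Approval is held. (p), which would lift (o), is inapplicable — the lot is not in a historic district. Exception (c) does not apply.
Exception (d) fails — the structure will be visible from the street.
Exception (e)'s conditions are all satisfied: the structure's height is 5 ft, below the 6 ft limit; the lot has no other accessory structure; the coverage ratio is 81%, meeting the 76% threshold. But: (q) is triggered — a home-based business operates on the lot. (r), which would lift (q), is inapplicable — the Annual Declaration is not current. So (e) is unavailable.
No exception applies. The general rule governs.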